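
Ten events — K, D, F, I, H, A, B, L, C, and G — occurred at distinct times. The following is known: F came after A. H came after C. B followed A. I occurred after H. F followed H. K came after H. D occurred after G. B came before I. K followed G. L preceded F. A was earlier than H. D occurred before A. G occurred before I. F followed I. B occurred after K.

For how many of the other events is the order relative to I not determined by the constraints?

Forced before I: A, B, C, D, G, H, and K; forced after I: F.
That leaves L with no forced order relative to I — 1.

1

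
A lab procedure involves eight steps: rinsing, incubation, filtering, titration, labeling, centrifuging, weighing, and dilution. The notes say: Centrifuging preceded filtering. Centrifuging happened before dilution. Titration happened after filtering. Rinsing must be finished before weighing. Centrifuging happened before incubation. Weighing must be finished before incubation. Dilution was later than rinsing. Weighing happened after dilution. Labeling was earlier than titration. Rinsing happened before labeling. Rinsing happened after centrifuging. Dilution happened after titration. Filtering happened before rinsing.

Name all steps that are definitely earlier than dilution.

centrifuging, filtering, labeling, rinsing, titration

Directly stated before dilution: centrifuging, rinsing, and titration.
Filtering reaches dilution via filtering → rinsing → dilution.
Labeling reaches dilution via labeling → titration → dilution.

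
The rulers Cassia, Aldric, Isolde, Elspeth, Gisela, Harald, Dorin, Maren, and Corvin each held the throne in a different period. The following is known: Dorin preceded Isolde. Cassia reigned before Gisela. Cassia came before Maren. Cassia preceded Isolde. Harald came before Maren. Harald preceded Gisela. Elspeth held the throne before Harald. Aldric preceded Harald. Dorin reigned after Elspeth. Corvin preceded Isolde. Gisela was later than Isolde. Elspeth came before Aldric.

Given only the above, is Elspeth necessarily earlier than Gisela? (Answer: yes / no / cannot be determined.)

yes

Chain the constraints: Elspeth → Harald → Gisela. Each link is directly stated, so Elspeth comes before Gisela.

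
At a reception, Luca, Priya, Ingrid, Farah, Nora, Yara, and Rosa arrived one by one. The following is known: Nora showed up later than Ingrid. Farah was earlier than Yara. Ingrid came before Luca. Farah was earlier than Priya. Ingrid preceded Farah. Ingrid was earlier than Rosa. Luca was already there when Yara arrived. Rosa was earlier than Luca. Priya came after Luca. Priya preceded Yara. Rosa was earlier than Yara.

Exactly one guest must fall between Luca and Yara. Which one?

Tracing the constraints gives Luca → Priya → Yara, so Priya sits after Luca and before Yara.
No other guest is forced both after Luca and before Yara.

Priya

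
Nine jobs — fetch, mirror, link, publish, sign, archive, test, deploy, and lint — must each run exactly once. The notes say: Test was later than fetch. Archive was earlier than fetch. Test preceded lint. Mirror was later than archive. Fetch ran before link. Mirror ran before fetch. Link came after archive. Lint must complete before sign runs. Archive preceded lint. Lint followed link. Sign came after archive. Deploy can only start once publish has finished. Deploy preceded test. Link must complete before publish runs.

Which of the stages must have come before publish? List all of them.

Directly stated before publish: link.
Archive reaches publish via archive → link → publish.
Fetch reaches publish via fetch → link → publish.
Mirror reaches publish via mirror → fetch → link → publish.

archive, fetch, link, mirror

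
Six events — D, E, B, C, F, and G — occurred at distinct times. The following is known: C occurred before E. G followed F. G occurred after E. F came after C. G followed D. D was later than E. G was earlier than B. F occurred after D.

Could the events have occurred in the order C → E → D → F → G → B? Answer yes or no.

yes

Check each stated constraint against the proposed order — e.g. E is ahead of G; C is ahead of F. Every pair is in the required order; nothing is violated.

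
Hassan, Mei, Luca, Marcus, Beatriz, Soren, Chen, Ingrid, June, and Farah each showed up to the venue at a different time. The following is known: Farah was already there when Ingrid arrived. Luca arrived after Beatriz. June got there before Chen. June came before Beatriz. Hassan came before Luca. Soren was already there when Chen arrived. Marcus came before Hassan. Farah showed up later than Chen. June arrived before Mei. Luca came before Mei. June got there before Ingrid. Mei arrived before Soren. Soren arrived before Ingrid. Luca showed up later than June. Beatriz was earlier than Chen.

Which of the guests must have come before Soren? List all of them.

Directly stated before Soren: Mei.
Beatriz reaches Soren via Beatriz → Luca → Mei → Soren.
Hassan reaches Soren via Hassan → Luca → Mei → Soren.
June reaches Soren via June → Mei → Soren.
Likewise Luca and Marcus each reach Soren by chaining the stated constraints.
No chain forces Chen (or any of the others) ahead of Soren.

Beatriz, Hassan, June, Luca, Marcus, Mei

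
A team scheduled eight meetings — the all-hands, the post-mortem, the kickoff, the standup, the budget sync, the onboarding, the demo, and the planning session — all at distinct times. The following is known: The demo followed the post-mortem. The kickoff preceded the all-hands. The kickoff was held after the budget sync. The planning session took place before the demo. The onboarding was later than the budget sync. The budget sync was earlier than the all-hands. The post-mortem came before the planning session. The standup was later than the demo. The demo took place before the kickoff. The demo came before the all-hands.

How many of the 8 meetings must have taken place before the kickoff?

4

Directly stated before the kickoff: the budget sync and the demo.
The planning session reaches the kickoff via the planning session → the demo → the kickoff.
The post-mortem reaches the kickoff via the post-mortem → the demo → the kickoff.
No chain forces the onboarding (or any of the others) ahead of the kickoff.
That's the budget sync, the demo, the planning session, and the post-mortem — 4 in all.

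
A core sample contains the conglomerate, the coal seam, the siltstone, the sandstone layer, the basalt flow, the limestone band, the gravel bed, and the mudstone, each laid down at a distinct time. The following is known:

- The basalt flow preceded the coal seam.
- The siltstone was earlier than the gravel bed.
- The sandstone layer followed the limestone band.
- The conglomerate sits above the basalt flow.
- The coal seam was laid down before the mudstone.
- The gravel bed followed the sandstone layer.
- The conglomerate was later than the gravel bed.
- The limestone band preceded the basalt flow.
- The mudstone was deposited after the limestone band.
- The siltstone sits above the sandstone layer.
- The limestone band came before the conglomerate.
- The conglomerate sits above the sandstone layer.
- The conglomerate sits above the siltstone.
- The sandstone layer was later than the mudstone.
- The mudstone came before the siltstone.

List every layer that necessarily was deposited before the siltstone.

the basalt flow, the coal seam, the limestone band, the mudstone, the sandstone layer

Directly stated before the siltstone: the mudstone and the sandstone layer.
The basalt flow reaches the siltstone via the basalt flow → the coal seam → the mudstone → the siltstone.
The coal seam reaches the siltstone via the coal seam → the mudstone → the siltstone.
The limestone band reaches the siltstone via the limestone band → the mudstone → the siltstone.
No chain forces the conglomerate (or any of the others) ahead of the siltstone.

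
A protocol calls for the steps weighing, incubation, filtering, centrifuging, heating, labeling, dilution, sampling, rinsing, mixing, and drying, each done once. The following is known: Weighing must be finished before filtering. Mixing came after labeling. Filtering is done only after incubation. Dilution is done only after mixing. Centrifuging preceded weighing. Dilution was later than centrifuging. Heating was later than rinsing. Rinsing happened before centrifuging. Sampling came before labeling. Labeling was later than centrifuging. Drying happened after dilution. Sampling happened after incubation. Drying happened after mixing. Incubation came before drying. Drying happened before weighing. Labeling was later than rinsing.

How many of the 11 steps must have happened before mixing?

5

Directly stated before mixing: labeling.
Centrifuging reaches mixing via centrifuging → labeling → mixing.
Incubation reaches mixing via incubation → sampling → labeling → mixing.
Rinsing reaches mixing via rinsing → labeling → mixing.
Likewise sampling reaches mixing by chaining the stated constraints.
That's centrifuging, incubation, labeling, rinsing, and sampling — 5 in all.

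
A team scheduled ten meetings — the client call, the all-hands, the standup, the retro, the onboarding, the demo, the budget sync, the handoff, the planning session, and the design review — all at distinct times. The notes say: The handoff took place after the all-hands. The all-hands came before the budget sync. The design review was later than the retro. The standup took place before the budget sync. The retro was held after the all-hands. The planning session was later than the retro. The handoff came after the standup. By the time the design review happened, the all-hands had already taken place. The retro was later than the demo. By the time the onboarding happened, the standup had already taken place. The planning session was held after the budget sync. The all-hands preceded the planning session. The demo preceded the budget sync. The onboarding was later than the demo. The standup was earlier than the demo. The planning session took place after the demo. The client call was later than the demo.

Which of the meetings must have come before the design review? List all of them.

Directly stated before the design review: the all-hands and the retro.
The demo reaches the design review via the demo → the retro → the design review.
The standup reaches the design review via the standup → the demo → the retro → the design review.
No chain forces the budget sync (or any of the others) ahead of the design review.

the all-hands, the demo, the retro, the standup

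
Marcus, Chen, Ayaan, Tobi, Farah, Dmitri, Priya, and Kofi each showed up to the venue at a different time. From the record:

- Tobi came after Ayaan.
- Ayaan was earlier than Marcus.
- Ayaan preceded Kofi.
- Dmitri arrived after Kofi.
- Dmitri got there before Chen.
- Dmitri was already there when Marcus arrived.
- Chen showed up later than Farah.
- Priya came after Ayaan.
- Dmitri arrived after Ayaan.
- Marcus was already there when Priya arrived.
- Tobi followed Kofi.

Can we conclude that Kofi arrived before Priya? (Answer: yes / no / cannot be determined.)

Chain the constraints: Kofi → Dmitri → Marcus → Priya. Each link is directly stated, so Kofi comes before Priya.

yes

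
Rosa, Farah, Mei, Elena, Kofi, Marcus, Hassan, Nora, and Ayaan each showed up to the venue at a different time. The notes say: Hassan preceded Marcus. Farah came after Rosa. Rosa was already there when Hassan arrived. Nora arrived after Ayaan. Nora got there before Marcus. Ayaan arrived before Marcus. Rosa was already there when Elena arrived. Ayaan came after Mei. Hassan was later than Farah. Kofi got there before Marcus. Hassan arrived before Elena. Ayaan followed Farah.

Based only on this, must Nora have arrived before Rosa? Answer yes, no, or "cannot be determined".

Tracing the constraints gives Rosa → Farah → Ayaan → Nora, so Rosa must come before Nora.
That means Nora cannot be before Rosa.

no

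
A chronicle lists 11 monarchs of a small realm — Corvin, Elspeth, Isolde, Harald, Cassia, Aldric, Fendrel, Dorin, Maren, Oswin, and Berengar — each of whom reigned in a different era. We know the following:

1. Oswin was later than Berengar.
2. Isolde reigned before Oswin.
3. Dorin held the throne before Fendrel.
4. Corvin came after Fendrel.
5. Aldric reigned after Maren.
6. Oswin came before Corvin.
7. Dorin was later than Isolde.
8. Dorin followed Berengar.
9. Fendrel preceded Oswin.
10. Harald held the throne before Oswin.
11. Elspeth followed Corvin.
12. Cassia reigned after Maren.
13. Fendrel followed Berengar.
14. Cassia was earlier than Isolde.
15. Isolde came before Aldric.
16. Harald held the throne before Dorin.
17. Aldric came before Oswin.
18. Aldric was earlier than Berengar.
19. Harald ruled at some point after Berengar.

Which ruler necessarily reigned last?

Elspeth

Every other ruler has a chain of constraints placing them before Elspeth, so Elspeth is last.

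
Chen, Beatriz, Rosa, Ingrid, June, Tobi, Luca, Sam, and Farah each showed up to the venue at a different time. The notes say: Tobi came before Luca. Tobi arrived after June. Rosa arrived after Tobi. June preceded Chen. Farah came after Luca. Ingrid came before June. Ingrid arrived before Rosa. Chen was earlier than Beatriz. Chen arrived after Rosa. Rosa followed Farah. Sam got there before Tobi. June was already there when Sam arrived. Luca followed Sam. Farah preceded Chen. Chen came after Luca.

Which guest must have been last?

Beatriz

Every other guest has a chain of constraints placing them before Beatriz, so Beatriz is last.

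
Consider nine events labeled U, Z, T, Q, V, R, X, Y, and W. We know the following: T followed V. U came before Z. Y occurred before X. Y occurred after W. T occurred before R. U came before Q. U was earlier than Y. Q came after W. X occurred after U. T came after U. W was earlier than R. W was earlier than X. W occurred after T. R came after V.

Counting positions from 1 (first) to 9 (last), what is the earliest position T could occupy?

3

U and V must both come before T — 2 forced predecessors.
Nothing else is forced ahead of T, so its earliest slot is position 2 + 1 = 3.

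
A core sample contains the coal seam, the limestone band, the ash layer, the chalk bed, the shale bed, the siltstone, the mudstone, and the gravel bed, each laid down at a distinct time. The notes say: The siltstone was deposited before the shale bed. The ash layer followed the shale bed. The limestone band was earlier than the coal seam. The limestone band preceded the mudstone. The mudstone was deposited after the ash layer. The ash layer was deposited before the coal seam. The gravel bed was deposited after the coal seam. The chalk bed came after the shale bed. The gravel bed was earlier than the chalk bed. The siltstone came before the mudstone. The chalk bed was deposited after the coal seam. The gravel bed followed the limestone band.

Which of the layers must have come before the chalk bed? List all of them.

Directly stated before the chalk bed: the coal seam, the gravel bed, and the shale bed.
The ash layer reaches the chalk bed via the ash layer → the coal seam → the chalk bed.
The limestone band reaches the chalk bed via the limestone band → the coal seam → the chalk bed.
The siltstone reaches the chalk bed via the siltstone → the shale bed → the chalk bed.

the ash layer, the coal seam, the gravel bed, the limestone band, the shale bed, the siltstone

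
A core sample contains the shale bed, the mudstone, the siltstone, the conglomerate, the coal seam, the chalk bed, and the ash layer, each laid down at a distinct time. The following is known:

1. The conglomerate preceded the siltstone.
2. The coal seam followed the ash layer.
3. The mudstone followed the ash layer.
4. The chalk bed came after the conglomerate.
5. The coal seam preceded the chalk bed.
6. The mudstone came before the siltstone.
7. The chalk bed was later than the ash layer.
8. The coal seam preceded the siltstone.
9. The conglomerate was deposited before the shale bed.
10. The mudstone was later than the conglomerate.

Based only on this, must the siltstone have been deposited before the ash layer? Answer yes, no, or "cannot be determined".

Tracing the constraints gives the ash layer → the mudstone → the siltstone, so the ash layer must come before the siltstone.
That means the siltstone cannot be before the ash layer.

no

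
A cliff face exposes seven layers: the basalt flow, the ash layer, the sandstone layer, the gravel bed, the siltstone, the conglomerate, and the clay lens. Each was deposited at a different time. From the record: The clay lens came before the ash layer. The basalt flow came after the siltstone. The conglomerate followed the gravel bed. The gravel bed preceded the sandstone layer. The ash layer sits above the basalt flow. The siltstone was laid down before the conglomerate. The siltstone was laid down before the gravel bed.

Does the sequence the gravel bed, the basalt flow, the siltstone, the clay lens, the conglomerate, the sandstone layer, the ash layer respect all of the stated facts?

The constraints require the siltstone before the gravel bed, but in the proposed sequence the gravel bed appears ahead of the siltstone. That one violation is enough.

no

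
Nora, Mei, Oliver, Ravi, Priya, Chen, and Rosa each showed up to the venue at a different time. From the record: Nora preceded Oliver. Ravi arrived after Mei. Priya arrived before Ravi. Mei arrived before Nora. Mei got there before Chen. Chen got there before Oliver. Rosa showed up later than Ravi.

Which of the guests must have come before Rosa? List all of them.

Directly stated before Rosa: Ravi.
Mei reaches Rosa via Mei → Ravi → Rosa.
Priya reaches Rosa via Priya → Ravi → Rosa.
No chain forces Nora (or any of the others) ahead of Rosa.

Mei, Priya, Ravi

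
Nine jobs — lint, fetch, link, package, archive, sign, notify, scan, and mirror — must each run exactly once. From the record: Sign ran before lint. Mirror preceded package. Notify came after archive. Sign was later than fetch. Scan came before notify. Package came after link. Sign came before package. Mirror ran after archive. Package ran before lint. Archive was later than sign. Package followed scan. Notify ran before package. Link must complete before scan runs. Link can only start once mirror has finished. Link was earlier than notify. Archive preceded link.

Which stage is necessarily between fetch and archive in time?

sign

Tracing the constraints gives fetch → sign → archive, so sign sits after fetch and before archive.
No other stage is forced both after fetch and before archive.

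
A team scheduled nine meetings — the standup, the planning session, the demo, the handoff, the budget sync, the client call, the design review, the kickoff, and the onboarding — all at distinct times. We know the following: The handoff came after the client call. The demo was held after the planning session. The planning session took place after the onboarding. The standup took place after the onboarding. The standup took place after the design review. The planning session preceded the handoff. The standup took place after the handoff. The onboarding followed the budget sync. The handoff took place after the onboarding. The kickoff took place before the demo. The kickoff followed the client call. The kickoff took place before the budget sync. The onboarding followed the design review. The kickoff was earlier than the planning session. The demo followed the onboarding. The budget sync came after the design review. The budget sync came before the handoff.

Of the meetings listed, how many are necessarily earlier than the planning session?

Directly stated before the planning session: the kickoff and the onboarding.
The budget sync reaches the planning session via the budget sync → the onboarding → the planning session.
The client call reaches the planning session via the client call → the kickoff → the planning session.
The design review reaches the planning session via the design review → the onboarding → the planning session.
That's the budget sync, the client call, the design review, the kickoff, and the onboarding — 5 in all.

5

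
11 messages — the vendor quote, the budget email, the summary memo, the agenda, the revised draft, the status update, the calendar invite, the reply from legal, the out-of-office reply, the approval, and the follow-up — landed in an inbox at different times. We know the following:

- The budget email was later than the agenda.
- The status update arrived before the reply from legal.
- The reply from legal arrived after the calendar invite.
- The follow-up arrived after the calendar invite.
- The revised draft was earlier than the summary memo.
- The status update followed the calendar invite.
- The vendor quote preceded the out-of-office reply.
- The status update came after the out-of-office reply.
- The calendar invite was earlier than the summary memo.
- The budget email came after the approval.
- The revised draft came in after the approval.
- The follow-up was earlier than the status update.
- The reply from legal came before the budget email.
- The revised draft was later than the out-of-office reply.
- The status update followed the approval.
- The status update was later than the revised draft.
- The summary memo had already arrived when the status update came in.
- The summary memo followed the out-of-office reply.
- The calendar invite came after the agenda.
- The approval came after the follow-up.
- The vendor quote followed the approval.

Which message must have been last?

the budget email

Every other message has a chain of constraints placing it before the budget email, so the budget email is last.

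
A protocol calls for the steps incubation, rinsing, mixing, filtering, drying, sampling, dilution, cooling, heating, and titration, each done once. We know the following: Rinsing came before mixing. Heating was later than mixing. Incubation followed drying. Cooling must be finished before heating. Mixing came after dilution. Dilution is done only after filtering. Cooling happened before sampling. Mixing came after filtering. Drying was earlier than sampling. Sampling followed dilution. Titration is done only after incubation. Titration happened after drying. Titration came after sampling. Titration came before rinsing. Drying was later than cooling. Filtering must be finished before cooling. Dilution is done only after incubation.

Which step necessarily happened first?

filtering

Filtering has a chain of constraints placing it before every other step, so filtering must be first.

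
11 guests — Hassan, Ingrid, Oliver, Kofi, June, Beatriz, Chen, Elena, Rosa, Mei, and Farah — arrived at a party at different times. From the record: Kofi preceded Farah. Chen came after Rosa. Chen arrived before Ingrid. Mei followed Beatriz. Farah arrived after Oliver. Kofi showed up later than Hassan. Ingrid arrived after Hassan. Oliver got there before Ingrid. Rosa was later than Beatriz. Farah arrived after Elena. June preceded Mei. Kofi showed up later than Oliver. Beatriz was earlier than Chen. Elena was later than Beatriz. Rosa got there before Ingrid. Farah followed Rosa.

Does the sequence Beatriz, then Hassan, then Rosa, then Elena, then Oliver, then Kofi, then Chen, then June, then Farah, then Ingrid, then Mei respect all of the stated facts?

yes

Check each stated constraint against the proposed order — e.g. Hassan is ahead of Ingrid; Beatriz is ahead of Mei. Every pair is in the required order; nothing is violated.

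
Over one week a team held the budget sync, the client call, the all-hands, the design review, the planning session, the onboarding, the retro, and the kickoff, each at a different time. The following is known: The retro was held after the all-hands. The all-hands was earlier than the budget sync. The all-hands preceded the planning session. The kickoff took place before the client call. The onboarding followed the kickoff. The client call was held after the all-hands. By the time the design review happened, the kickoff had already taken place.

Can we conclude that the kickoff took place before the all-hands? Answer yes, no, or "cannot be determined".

No chain of stated constraints runs from the kickoff to the all-hands, and none runs from the all-hands to the kickoff either.
So the relative order of the kickoff and the all-hands is not fixed by the given facts.

cannot be determined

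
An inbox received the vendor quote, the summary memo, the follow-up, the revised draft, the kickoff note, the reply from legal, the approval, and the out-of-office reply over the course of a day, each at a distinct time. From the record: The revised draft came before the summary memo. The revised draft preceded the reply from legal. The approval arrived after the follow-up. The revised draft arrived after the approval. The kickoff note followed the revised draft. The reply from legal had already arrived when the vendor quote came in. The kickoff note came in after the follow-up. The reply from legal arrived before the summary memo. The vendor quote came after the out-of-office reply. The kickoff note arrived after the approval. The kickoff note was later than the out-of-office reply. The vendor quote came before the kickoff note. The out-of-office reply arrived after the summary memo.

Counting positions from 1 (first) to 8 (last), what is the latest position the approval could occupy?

2

The approval must come before the kickoff note, the out-of-office reply, the reply from legal, the revised draft, the summary memo, and the vendor quote — 6 messages forced after it.
Everything else can be placed before the approval in some valid order, so the approval can sit as late as position 8 − 6 = 2.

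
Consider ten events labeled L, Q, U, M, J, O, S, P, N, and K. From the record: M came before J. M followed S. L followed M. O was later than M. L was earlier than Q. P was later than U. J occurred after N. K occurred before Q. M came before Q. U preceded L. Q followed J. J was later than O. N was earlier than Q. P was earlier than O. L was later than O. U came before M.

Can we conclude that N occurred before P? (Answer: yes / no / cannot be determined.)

cannot be determined

No chain of stated constraints runs from N to P, and none runs from P to N either.
So the relative order of N and P is not fixed by the given facts.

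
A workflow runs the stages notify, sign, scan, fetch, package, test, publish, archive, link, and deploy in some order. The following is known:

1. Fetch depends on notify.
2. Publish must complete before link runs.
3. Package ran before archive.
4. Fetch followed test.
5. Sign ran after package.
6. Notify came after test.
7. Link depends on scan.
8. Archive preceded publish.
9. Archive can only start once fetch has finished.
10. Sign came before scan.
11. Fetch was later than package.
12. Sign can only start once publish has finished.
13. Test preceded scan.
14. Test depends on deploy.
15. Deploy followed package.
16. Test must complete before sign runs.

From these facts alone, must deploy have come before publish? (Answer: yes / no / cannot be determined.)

Chain the constraints: deploy → test → fetch → archive → publish. Each link is directly stated, so deploy comes before publish.

yes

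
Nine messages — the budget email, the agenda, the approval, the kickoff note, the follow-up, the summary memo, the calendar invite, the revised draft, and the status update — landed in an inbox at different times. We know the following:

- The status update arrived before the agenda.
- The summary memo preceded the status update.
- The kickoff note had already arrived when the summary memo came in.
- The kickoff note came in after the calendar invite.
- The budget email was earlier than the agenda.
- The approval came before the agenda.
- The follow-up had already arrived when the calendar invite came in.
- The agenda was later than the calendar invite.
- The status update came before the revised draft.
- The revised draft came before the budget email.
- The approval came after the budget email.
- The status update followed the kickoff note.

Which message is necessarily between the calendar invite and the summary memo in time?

Tracing the constraints gives the calendar invite → the kickoff note → the summary memo, so the kickoff note sits after the calendar invite and before the summary memo.
No other message is forced both after the calendar invite and before the summary memo.

the kickoff note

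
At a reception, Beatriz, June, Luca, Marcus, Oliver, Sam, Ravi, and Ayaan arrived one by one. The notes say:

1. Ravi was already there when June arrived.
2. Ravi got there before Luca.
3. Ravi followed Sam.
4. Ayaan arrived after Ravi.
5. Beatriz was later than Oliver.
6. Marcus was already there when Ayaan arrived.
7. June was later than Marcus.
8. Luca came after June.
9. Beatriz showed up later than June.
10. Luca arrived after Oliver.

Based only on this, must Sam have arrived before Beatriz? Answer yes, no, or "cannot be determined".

Chain the constraints: Sam → Ravi → June → Beatriz. Each link is directly stated, so Sam comes before Beatriz.

yes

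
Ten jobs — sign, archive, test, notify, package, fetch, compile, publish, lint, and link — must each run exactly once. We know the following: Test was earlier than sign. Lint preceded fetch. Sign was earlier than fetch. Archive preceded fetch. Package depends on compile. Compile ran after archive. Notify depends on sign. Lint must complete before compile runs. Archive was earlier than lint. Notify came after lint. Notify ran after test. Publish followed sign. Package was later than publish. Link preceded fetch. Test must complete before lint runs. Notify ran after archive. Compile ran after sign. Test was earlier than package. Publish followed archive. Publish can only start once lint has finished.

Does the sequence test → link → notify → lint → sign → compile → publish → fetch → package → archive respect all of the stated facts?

no

The constraints require archive before notify, but in the proposed sequence notify appears ahead of archive. That one violation is enough.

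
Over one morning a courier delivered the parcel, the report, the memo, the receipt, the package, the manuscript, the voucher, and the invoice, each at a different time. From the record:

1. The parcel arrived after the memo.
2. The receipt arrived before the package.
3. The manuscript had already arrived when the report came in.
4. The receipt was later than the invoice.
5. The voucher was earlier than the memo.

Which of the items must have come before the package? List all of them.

the invoice, the receipt

Directly stated before the package: the receipt.
The invoice reaches the package via the invoice → the receipt → the package.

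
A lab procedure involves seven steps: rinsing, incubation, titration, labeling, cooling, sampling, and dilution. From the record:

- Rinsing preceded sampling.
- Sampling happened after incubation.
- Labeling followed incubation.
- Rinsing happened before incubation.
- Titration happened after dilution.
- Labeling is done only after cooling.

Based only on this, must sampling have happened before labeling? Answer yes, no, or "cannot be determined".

No chain of stated constraints runs from sampling to labeling, and none runs from labeling to sampling either.
So the relative order of sampling and labeling is not fixed by the given facts.

cannot be determined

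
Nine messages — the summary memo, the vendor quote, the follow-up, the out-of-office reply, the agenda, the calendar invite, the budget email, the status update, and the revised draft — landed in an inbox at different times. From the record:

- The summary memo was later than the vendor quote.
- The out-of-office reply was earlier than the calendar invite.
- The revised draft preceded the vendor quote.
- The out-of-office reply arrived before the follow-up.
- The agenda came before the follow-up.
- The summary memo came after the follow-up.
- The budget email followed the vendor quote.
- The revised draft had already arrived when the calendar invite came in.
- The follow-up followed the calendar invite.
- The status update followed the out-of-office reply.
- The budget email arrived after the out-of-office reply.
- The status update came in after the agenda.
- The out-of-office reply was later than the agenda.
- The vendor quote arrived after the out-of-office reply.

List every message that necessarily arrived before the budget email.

Directly stated before the budget email: the out-of-office reply and the vendor quote.
The agenda reaches the budget email via the agenda → the out-of-office reply → the budget email.
The revised draft reaches the budget email via the revised draft → the vendor quote → the budget email.
No chain forces the calendar invite (or any of the others) ahead of the budget email.

the agenda, the out-of-office reply, the revised draft, the vendor quote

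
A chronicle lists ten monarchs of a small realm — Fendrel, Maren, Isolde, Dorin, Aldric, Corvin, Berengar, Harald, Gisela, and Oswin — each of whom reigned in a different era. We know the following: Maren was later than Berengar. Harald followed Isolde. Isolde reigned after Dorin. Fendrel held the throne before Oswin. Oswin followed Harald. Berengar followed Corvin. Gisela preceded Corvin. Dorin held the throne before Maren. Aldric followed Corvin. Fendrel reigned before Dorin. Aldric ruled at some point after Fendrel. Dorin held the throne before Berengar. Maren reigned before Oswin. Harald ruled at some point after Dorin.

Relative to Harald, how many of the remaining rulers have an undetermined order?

Forced before Harald: Dorin, Fendrel, and Isolde; forced after Harald: Oswin.
That leaves Aldric, Berengar, Corvin, Gisela, and Maren with no forced order relative to Harald — 5.

5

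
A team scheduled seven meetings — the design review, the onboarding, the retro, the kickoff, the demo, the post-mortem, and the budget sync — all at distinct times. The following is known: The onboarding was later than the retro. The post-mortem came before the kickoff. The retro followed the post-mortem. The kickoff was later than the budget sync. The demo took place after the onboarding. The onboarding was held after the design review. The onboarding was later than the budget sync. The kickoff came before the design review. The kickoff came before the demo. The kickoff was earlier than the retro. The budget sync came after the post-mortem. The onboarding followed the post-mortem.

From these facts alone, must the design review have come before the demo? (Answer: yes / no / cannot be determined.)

yes

Chain the constraints: the design review → the onboarding → the demo. Each link is directly stated, so the design review comes before the demo.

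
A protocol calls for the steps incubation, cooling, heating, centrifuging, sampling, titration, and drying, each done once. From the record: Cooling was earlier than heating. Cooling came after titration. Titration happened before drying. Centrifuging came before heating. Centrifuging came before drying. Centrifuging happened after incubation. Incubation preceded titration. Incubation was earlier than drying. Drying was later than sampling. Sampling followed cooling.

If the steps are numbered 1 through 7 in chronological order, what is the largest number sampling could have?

6

Sampling must come before drying — 1 step forced after it.
Everything else can be placed before sampling in some valid order, so sampling can sit as late as position 7 − 1 = 6.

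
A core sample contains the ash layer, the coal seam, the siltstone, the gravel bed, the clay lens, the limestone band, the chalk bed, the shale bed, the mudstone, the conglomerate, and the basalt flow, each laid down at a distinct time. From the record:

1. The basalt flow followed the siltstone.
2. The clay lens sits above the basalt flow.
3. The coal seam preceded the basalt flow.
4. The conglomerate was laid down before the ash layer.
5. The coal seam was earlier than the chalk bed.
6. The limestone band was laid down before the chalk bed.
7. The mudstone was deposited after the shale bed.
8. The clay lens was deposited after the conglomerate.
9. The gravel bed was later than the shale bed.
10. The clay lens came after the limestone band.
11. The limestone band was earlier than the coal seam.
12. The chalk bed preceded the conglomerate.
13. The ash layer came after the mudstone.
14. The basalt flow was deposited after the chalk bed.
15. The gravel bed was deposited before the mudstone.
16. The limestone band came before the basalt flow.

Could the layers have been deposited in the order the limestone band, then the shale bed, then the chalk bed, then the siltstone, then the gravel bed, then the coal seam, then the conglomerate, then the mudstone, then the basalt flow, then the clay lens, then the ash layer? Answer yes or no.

The constraints require the coal seam before the chalk bed, but in the proposed sequence the chalk bed appears ahead of the coal seam. That one violation is enough.

no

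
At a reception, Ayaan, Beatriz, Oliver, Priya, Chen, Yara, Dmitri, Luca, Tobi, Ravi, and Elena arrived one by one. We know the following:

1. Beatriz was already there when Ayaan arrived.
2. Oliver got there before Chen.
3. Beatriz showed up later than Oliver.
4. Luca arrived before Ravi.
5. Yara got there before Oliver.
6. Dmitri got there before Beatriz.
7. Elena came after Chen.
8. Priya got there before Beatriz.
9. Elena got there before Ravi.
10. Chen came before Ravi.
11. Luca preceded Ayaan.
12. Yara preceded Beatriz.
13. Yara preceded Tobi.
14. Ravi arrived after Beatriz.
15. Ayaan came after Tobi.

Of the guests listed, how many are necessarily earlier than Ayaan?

Directly stated before Ayaan: Beatriz, Luca, and Tobi.
Dmitri reaches Ayaan via Dmitri → Beatriz → Ayaan.
Oliver reaches Ayaan via Oliver → Beatriz → Ayaan.
Priya reaches Ayaan via Priya → Beatriz → Ayaan.
Likewise Yara reaches Ayaan by chaining the stated constraints.
No chain forces Chen (or any of the others) ahead of Ayaan.
That's Beatriz, Dmitri, Luca, Oliver, Priya, Tobi, and Yara — 7 in all.

7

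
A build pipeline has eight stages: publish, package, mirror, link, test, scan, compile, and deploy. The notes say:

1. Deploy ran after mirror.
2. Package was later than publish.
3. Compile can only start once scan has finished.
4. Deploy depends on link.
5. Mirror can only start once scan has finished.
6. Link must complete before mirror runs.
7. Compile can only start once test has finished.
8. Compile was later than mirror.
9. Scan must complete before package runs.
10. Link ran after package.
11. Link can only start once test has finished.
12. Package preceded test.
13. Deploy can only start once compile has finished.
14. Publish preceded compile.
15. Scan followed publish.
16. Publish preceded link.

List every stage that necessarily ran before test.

package, publish, scan

Directly stated before test: package.
Publish reaches test via publish → package → test.
Scan reaches test via scan → package → test.
No chain forces mirror (or any of the others) ahead of test.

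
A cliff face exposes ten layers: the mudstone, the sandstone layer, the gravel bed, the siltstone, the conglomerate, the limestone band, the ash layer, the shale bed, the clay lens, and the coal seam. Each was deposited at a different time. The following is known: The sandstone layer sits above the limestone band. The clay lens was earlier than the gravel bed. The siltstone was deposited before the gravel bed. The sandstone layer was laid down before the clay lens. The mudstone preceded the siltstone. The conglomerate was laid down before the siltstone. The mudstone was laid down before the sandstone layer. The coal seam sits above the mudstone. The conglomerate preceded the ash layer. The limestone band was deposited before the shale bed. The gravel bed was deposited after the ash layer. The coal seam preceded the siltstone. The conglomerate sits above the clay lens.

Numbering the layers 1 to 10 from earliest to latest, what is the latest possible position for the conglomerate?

The conglomerate must come before the ash layer, the gravel bed, and the siltstone — 3 layers forced after it.
Everything else can be placed before the conglomerate in some valid order, so the conglomerate can sit as late as position 10 − 3 = 7.

7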